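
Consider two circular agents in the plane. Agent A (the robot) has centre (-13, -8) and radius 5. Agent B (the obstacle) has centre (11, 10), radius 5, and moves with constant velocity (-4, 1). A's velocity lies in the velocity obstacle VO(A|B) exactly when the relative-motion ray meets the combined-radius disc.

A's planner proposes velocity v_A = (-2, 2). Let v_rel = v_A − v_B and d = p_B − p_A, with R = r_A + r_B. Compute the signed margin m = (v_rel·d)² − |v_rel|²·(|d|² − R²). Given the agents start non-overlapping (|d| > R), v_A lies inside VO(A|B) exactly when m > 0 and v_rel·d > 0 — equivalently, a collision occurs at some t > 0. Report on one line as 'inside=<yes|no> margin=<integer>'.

d = (24, 18),  |d|² = 900;  R = 5+5 = 10,  c = 900−10² = 800
v_rel = (2, 1),  |v_rel|² = 5;  v_rel·d = (2)·(24) + (1)·(18) = 66
5·t² − 132·t + 800 = 0  ⇒  m = 66² − 5·800 = 356
m = 356 > 0,  v_rel·d = 66 > 0  ⇒  inside

inside=yes margin=356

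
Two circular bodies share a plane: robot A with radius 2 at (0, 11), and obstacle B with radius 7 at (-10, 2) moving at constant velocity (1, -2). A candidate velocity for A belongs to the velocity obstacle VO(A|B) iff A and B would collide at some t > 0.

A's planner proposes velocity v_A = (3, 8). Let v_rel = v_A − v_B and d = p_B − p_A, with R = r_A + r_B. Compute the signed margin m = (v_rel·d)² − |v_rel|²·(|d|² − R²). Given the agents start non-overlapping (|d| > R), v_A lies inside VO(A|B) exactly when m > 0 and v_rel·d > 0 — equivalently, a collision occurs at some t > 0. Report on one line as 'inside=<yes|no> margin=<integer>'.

d = (-10, -9),  |d|² = 181;  R = 2+7 = 9,  c = 181−9² = 100
v_rel = (2, 10),  |v_rel|² = 104;  v_rel·d = (2)·(-10) + (10)·(-9) = -110
104·t² + 220·t + 100 = 0  ⇒  m = (-110)² − 104·100 = 1700
m = 1700 > 0,  v_rel·d = -110 < 0  ⇒  outside

inside=no margin=1700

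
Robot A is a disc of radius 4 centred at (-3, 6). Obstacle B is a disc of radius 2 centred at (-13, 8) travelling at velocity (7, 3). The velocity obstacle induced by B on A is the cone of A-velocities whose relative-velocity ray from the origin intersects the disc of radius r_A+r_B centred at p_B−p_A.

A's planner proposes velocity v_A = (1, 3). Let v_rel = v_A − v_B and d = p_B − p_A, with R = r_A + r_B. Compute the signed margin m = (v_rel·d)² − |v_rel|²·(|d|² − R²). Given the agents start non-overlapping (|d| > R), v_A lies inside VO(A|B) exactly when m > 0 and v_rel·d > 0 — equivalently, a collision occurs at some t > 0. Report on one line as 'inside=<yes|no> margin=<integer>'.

d = (-10, 2),  |d|² = 104;  R = 4+2 = 6,  c = 104−6² = 68
v_rel = (-6, 0),  |v_rel|² = 36;  v_rel·d = (-6)·(-10) + (0)·(2) = 60
36·t² − 120·t + 68 = 0  ⇒  m = 60² − 36·68 = 1152
m = 1152 > 0,  v_rel·d = 60 > 0  ⇒  inside

inside=yes margin=1152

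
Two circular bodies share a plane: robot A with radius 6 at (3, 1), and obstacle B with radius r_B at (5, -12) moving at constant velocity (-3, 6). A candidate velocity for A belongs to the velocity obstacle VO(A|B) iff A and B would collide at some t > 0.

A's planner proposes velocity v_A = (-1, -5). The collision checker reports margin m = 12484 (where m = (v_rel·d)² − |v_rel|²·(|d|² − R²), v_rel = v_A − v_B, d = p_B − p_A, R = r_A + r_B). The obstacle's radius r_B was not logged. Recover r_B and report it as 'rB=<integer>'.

m = 12484
d = (2, -13);  v_rel = (2, -11),  |v_rel|² = 125
v_rel×d = (2)·(-13) − (-11)·(2) = -4
since m = R²·125 − (-4)²:  R² = (16 + 12484) / 125 = 100
R = √100 = 10  ⇒  r_B = 10 − 6 = 4

rB=4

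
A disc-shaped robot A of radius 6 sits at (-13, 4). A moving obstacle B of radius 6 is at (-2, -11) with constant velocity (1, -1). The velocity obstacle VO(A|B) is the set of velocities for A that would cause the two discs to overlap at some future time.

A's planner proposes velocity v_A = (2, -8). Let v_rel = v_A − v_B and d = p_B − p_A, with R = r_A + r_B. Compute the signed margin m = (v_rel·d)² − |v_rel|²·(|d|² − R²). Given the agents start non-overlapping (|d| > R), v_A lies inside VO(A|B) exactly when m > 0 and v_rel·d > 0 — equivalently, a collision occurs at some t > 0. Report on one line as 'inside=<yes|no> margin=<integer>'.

d = (11, -15),  |d|² = 346;  R = 6+6 = 12,  c = 346−12² = 202
v_rel = (1, -7),  |v_rel|² = 50;  v_rel·d = (1)·(11) + (-7)·(-15) = 116
50·t² − 232·t + 202 = 0  ⇒  m = 116² − 50·202 = 3356
m = 3356 > 0,  v_rel·d = 116 > 0  ⇒  inside

inside=yes margin=3356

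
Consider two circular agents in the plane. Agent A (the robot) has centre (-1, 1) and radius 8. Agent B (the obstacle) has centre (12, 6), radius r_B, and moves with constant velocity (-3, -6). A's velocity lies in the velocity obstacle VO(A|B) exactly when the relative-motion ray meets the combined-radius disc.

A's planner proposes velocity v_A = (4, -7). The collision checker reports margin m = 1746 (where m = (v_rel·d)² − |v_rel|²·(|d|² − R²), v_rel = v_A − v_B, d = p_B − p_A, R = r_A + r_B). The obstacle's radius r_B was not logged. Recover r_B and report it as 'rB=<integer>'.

m = 1746
d = (13, 5);  v_rel = (7, -1),  |v_rel|² = 50
v_rel×d = (7)·(5) − (-1)·(13) = 48
since m = R²·50 − 48²:  R² = (2304 + 1746) / 50 = 81
R = √81 = 9  ⇒  r_B = 9 − 8 = 1

rB=1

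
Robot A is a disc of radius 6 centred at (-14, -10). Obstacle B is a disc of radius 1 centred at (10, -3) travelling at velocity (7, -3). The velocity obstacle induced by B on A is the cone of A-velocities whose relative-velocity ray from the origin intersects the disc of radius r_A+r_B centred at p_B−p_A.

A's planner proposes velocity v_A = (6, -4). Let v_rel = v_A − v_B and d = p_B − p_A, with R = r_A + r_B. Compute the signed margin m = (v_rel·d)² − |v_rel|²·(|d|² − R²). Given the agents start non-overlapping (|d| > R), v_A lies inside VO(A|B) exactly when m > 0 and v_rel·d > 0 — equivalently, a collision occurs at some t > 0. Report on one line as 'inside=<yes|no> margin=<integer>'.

d = (24, 7),  |d|² = 625;  R = 6+1 = 7,  c = 625−7² = 576
v_rel = (-1, -1),  |v_rel|² = 2;  v_rel·d = (-1)·(24) + (-1)·(7) = -31
2·t² + 62·t + 576 = 0  ⇒  m = (-31)² − 2·576 = -191
m = -191 < 0,  v_rel·d = -31 < 0  ⇒  outside

inside=no margin=-191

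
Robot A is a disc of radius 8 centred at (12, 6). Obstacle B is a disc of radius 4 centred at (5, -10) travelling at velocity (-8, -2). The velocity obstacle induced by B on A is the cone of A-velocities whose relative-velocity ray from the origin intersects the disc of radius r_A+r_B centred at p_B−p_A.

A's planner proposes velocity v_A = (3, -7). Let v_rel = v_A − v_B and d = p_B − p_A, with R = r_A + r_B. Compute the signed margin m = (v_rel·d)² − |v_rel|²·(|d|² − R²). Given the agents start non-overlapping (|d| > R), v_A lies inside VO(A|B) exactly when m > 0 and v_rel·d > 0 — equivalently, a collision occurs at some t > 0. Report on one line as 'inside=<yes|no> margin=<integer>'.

d = (-7, -16),  |d|² = 305;  R = 8+4 = 12,  c = 305−12² = 161
v_rel = (11, -5),  |v_rel|² = 146;  v_rel·d = (11)·(-7) + (-5)·(-16) = 3
146·t² − 6·t + 161 = 0  ⇒  m = 3² − 146·161 = -23497
m = -23497 < 0,  v_rel·d = 3 > 0  ⇒  outside

inside=no margin=-23497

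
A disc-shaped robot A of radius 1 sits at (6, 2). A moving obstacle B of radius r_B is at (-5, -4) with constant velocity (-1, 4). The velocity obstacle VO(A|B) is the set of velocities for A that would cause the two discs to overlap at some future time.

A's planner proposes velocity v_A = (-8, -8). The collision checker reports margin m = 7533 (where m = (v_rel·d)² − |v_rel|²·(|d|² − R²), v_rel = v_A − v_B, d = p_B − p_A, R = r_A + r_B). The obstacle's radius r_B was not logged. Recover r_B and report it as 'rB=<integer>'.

m = 7533
d = (-11, -6);  v_rel = (-7, -12),  |v_rel|² = 193
v_rel×d = (-7)·(-6) − (-12)·(-11) = -90
since m = R²·193 − (-90)²:  R² = (8100 + 7533) / 193 = 81
R = √81 = 9  ⇒  r_B = 9 − 1 = 8

rB=8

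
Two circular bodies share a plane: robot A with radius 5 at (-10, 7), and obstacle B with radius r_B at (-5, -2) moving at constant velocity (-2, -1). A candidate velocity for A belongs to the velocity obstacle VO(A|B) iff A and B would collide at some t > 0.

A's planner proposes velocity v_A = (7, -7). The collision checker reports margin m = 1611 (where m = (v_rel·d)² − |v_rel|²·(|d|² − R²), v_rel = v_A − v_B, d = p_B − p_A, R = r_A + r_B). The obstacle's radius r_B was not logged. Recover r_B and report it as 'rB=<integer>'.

m = 1611
d = (5, -9);  v_rel = (9, -6),  |v_rel|² = 117
v_rel×d = (9)·(-9) − (-6)·(5) = -51
since m = R²·117 − (-51)²:  R² = (2601 + 1611) / 117 = 36
R = √36 = 6  ⇒  r_B = 6 − 5 = 1

rB=1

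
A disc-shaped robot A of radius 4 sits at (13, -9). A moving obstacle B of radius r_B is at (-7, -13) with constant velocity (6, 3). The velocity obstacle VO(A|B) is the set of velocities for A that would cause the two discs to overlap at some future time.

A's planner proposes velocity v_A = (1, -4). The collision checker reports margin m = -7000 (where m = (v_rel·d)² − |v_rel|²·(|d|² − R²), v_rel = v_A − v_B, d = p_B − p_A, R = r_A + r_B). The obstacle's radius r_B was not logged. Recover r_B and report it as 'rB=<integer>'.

m = -7000
d = (-20, -4);  v_rel = (-5, -7),  |v_rel|² = 74
v_rel×d = (-5)·(-4) − (-7)·(-20) = -120
since m = R²·74 − (-120)²:  R² = (14400 + -7000) / 74 = 100
R = √100 = 10  ⇒  r_B = 10 − 4 = 6

rB=6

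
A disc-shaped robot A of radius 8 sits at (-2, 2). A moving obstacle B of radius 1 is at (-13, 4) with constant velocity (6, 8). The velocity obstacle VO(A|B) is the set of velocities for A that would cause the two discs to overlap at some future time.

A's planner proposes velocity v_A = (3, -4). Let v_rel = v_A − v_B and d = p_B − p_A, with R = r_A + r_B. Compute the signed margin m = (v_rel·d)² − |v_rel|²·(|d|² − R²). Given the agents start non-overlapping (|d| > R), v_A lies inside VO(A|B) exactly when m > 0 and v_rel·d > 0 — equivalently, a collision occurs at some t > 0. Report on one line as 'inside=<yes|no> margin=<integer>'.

d = (-11, 2),  |d|² = 125;  R = 8+1 = 9,  c = 125−9² = 44
v_rel = (-3, -12),  |v_rel|² = 153;  v_rel·d = (-3)·(-11) + (-12)·(2) = 9
153·t² − 18·t + 44 = 0  ⇒  m = 9² − 153·44 = -6651
m = -6651 < 0,  v_rel·d = 9 > 0  ⇒  outside

inside=no margin=-6651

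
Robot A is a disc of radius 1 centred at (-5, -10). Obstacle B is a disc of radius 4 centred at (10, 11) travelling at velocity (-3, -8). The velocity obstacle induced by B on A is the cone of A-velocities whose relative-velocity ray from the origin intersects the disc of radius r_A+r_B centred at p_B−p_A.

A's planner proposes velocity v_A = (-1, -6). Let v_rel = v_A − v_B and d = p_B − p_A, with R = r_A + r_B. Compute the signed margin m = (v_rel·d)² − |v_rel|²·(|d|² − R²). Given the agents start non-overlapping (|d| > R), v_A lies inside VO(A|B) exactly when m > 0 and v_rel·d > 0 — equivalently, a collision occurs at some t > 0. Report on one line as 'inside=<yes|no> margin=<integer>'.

d = (15, 21),  |d|² = 666;  R = 1+4 = 5,  c = 666−5² = 641
v_rel = (2, 2),  |v_rel|² = 8;  v_rel·d = (2)·(15) + (2)·(21) = 72
8·t² − 144·t + 641 = 0  ⇒  m = 72² − 8·641 = 56
m = 56 > 0,  v_rel·d = 72 > 0  ⇒  inside

inside=yes margin=56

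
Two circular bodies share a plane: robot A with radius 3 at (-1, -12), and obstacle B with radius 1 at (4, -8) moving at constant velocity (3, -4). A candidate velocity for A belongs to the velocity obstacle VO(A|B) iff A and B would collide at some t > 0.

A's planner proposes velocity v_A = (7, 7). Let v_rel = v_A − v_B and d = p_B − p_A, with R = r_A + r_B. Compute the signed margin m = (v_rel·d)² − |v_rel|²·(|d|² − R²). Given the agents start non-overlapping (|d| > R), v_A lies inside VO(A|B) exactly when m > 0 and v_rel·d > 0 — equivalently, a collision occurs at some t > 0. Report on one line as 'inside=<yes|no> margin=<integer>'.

d = (5, 4),  |d|² = 41;  R = 3+1 = 4,  c = 41−4² = 25
v_rel = (4, 11),  |v_rel|² = 137;  v_rel·d = (4)·(5) + (11)·(4) = 64
137·t² − 128·t + 25 = 0  ⇒  m = 64² − 137·25 = 671
m = 671 > 0,  v_rel·d = 64 > 0  ⇒  inside

inside=yes margin=671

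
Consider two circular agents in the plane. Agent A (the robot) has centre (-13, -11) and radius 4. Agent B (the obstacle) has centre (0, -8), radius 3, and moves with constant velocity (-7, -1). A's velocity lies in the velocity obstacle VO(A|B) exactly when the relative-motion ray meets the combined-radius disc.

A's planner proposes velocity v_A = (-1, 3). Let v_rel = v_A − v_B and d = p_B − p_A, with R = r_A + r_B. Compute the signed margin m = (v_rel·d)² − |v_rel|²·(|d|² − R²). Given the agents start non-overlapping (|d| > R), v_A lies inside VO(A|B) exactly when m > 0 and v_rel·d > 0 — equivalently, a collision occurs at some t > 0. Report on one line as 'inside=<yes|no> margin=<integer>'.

d = (13, 3),  |d|² = 178;  R = 4+3 = 7,  c = 178−7² = 129
v_rel = (6, 4),  |v_rel|² = 52;  v_rel·d = (6)·(13) + (4)·(3) = 90
52·t² − 180·t + 129 = 0  ⇒  m = 90² − 52·129 = 1392
m = 1392 > 0,  v_rel·d = 90 > 0  ⇒  inside

inside=yes margin=1392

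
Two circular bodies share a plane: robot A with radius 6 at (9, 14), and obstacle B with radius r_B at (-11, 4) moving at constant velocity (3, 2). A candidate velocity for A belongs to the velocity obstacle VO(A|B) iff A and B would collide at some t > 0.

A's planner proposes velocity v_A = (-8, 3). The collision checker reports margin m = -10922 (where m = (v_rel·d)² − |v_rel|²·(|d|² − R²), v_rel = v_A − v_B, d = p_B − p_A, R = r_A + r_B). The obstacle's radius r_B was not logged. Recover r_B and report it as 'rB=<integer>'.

m = -10922
d = (-20, -10);  v_rel = (-11, 1),  |v_rel|² = 122
v_rel×d = (-11)·(-10) − (1)·(-20) = 130
since m = R²·122 − 130²:  R² = (16900 + -10922) / 122 = 49
R = √49 = 7  ⇒  r_B = 7 − 6 = 1

rB=1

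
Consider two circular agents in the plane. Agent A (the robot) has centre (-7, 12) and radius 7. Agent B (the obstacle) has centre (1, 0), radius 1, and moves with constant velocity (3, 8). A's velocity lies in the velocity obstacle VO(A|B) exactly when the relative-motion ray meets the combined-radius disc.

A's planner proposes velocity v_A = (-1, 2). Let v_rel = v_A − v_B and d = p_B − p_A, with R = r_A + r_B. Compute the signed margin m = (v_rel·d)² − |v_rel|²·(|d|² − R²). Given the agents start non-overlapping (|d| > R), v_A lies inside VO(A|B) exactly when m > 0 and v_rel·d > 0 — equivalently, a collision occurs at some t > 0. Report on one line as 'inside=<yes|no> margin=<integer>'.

d = (8, -12),  |d|² = 208;  R = 7+1 = 8,  c = 208−8² = 144
v_rel = (-4, -6),  |v_rel|² = 52;  v_rel·d = (-4)·(8) + (-6)·(-12) = 40
52·t² − 80·t + 144 = 0  ⇒  m = 40² − 52·144 = -5888
m = -5888 < 0,  v_rel·d = 40 > 0  ⇒  outside

inside=no margin=-5888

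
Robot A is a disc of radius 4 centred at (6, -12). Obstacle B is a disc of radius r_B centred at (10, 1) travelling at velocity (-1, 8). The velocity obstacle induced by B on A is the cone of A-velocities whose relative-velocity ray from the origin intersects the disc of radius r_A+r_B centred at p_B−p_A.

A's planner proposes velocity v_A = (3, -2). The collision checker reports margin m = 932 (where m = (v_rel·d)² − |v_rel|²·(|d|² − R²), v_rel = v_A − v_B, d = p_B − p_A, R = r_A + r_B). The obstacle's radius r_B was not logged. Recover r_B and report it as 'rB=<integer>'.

m = 932
d = (4, 13);  v_rel = (4, -10),  |v_rel|² = 116
v_rel×d = (4)·(13) − (-10)·(4) = 92
since m = R²·116 − 92²:  R² = (8464 + 932) / 116 = 81
R = √81 = 9  ⇒  r_B = 9 − 4 = 5

rB=5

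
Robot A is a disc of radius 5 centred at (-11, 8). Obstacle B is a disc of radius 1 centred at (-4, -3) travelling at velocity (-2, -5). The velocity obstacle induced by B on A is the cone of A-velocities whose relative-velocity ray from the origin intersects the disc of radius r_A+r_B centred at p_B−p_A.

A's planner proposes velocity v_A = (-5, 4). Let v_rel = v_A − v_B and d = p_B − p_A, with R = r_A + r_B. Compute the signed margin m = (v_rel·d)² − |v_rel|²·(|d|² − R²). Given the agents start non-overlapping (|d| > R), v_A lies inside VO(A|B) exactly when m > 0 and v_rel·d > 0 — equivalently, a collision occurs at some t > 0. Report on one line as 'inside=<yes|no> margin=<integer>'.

d = (7, -11),  |d|² = 170;  R = 5+1 = 6,  c = 170−6² = 134
v_rel = (-3, 9),  |v_rel|² = 90;  v_rel·d = (-3)·(7) + (9)·(-11) = -120
90·t² + 240·t + 134 = 0  ⇒  m = (-120)² − 90·134 = 2340
m = 2340 > 0,  v_rel·d = -120 < 0  ⇒  outside

inside=no margin=2340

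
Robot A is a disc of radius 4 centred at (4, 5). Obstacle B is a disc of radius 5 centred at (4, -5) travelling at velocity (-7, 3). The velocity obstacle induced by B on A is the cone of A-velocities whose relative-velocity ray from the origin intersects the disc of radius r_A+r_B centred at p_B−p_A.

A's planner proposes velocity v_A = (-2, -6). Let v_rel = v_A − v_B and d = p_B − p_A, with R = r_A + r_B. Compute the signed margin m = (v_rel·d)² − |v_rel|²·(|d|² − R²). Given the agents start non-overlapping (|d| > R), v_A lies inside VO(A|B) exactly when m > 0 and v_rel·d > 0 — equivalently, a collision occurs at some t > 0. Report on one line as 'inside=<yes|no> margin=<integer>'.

d = (0, -10),  |d|² = 100;  R = 4+5 = 9,  c = 100−9² = 19
v_rel = (5, -9),  |v_rel|² = 106;  v_rel·d = (5)·(0) + (-9)·(-10) = 90
106·t² − 180·t + 19 = 0  ⇒  m = 90² − 106·19 = 6086
m = 6086 > 0,  v_rel·d = 90 > 0  ⇒  inside

inside=yes margin=6086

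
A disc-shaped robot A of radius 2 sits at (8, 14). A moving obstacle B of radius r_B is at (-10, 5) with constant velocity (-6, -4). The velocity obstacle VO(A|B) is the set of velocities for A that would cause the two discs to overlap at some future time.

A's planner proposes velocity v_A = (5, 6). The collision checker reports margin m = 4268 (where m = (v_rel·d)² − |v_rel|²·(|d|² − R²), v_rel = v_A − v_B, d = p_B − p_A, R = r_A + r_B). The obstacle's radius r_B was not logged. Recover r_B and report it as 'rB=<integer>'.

m = 4268
d = (-18, -9);  v_rel = (11, 10),  |v_rel|² = 221
v_rel×d = (11)·(-9) − (10)·(-18) = 81
since m = R²·221 − 81²:  R² = (6561 + 4268) / 221 = 49
R = √49 = 7  ⇒  r_B = 7 − 2 = 5

rB=5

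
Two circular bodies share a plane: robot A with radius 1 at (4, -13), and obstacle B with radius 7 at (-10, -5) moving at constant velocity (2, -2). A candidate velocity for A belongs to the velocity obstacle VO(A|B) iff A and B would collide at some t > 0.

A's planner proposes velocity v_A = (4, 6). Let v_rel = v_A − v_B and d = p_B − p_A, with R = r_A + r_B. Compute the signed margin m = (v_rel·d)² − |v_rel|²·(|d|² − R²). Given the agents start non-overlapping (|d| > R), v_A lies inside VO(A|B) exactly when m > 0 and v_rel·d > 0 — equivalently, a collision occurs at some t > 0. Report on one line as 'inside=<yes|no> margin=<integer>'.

d = (-14, 8),  |d|² = 260;  R = 1+7 = 8,  c = 260−8² = 196
v_rel = (2, 8),  |v_rel|² = 68;  v_rel·d = (2)·(-14) + (8)·(8) = 36
68·t² − 72·t + 196 = 0  ⇒  m = 36² − 68·196 = -12032
m = -12032 < 0,  v_rel·d = 36 > 0  ⇒  outside

inside=no margin=-12032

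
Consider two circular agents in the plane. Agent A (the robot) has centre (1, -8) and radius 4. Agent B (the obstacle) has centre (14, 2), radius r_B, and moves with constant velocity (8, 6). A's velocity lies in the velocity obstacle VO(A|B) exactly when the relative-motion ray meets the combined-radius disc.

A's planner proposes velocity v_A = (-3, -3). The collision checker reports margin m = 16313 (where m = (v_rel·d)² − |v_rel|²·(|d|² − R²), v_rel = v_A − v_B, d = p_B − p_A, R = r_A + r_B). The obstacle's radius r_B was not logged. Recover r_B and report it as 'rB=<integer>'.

m = 16313
d = (13, 10);  v_rel = (-11, -9),  |v_rel|² = 202
v_rel×d = (-11)·(10) − (-9)·(13) = 7
since m = R²·202 − 7²:  R² = (49 + 16313) / 202 = 81
R = √81 = 9  ⇒  r_B = 9 − 4 = 5

rB=5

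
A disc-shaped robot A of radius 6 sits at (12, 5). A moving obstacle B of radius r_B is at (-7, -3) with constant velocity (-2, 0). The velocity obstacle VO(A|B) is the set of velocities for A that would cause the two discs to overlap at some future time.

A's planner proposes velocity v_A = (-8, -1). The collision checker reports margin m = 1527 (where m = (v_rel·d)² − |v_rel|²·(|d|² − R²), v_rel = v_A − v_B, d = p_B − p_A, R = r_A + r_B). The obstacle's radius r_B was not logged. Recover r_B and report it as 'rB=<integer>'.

m = 1527
d = (-19, -8);  v_rel = (-6, -1),  |v_rel|² = 37
v_rel×d = (-6)·(-8) − (-1)·(-19) = 29
since m = R²·37 − 29²:  R² = (841 + 1527) / 37 = 64
R = √64 = 8  ⇒  r_B = 8 − 6 = 2

rB=2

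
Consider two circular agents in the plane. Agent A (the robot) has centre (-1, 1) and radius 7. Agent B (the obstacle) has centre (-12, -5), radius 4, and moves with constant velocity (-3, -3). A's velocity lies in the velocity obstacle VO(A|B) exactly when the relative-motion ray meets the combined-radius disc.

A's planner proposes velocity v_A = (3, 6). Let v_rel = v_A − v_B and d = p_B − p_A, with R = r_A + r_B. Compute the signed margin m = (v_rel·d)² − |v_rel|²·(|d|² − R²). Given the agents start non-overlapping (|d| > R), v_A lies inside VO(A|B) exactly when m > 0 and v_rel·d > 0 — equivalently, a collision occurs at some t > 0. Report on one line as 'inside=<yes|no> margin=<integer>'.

d = (-11, -6),  |d|² = 157;  R = 7+4 = 11,  c = 157−11² = 36
v_rel = (6, 9),  |v_rel|² = 117;  v_rel·d = (6)·(-11) + (9)·(-6) = -120
117·t² + 240·t + 36 = 0  ⇒  m = (-120)² − 117·36 = 10188
m = 10188 > 0,  v_rel·d = -120 < 0  ⇒  outside

inside=no margin=10188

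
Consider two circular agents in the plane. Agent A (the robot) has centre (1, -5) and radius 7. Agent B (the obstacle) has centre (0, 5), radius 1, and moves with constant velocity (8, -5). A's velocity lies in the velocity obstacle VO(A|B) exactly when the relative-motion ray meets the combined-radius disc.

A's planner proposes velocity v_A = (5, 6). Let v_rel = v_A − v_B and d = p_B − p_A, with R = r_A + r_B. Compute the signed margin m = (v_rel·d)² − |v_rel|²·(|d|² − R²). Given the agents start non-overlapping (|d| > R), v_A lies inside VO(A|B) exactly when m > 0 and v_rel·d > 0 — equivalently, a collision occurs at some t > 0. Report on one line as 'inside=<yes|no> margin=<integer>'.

d = (-1, 10),  |d|² = 101;  R = 7+1 = 8,  c = 101−8² = 37
v_rel = (-3, 11),  |v_rel|² = 130;  v_rel·d = (-3)·(-1) + (11)·(10) = 113
130·t² − 226·t + 37 = 0  ⇒  m = 113² − 130·37 = 7959
m = 7959 > 0,  v_rel·d = 113 > 0  ⇒  inside

inside=yes margin=7959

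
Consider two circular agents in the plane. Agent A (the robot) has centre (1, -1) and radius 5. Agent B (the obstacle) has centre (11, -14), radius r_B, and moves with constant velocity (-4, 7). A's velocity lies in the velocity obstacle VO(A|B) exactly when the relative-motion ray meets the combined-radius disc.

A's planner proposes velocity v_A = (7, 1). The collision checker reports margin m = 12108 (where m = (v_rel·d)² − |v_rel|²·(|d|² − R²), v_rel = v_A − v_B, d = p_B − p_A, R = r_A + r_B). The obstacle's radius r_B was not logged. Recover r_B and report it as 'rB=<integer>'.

m = 12108
d = (10, -13);  v_rel = (11, -6),  |v_rel|² = 157
v_rel×d = (11)·(-13) − (-6)·(10) = -83
since m = R²·157 − (-83)²:  R² = (6889 + 12108) / 157 = 121
R = √121 = 11  ⇒  r_B = 11 − 5 = 6

rB=6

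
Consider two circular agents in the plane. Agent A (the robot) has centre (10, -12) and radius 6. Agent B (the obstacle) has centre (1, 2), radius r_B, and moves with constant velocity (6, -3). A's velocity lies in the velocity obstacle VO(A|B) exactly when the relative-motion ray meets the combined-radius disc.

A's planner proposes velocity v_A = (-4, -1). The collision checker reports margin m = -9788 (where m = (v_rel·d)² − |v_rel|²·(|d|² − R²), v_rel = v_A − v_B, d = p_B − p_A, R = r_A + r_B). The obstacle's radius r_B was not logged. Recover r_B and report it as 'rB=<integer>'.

m = -9788
d = (-9, 14);  v_rel = (-10, 2),  |v_rel|² = 104
v_rel×d = (-10)·(14) − (2)·(-9) = -122
since m = R²·104 − (-122)²:  R² = (14884 + -9788) / 104 = 49
R = √49 = 7  ⇒  r_B = 7 − 6 = 1

rB=1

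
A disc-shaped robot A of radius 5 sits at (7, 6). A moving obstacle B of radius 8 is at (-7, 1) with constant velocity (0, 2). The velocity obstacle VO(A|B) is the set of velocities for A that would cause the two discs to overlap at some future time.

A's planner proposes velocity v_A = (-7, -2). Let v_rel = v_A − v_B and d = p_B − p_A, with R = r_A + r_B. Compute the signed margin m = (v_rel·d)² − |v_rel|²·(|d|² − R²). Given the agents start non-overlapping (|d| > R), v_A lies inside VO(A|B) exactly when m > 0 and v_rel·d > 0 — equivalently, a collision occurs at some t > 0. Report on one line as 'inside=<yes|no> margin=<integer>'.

d = (-14, -5),  |d|² = 221;  R = 5+8 = 13,  c = 221−13² = 52
v_rel = (-7, -4),  |v_rel|² = 65;  v_rel·d = (-7)·(-14) + (-4)·(-5) = 118
65·t² − 236·t + 52 = 0  ⇒  m = 118² − 65·52 = 10544
m = 10544 > 0,  v_rel·d = 118 > 0  ⇒  inside

inside=yes margin=10544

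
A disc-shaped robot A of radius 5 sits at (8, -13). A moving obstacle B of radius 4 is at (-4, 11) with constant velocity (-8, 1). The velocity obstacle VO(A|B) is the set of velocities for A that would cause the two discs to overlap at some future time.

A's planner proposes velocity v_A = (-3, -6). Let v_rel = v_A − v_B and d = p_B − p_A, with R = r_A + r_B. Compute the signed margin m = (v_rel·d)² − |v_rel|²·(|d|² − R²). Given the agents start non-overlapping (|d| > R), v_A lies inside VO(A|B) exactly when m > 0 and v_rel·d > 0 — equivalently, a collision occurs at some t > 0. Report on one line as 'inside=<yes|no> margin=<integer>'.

d = (-12, 24),  |d|² = 720;  R = 5+4 = 9,  c = 720−9² = 639
v_rel = (5, -7),  |v_rel|² = 74;  v_rel·d = (5)·(-12) + (-7)·(24) = -228
74·t² + 456·t + 639 = 0  ⇒  m = (-228)² − 74·639 = 4698
m = 4698 > 0,  v_rel·d = -228 < 0  ⇒  outside

inside=no margin=4698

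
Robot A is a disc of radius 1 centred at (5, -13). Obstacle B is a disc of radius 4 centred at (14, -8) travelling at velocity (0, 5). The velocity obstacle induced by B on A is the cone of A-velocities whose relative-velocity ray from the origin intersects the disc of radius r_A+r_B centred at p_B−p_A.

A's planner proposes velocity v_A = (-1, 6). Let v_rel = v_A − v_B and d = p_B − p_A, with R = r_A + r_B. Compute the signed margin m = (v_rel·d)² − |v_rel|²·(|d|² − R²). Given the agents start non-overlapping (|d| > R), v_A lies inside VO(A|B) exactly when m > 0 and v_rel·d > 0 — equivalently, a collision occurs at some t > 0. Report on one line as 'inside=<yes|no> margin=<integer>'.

d = (9, 5),  |d|² = 106;  R = 1+4 = 5,  c = 106−5² = 81
v_rel = (-1, 1),  |v_rel|² = 2;  v_rel·d = (-1)·(9) + (1)·(5) = -4
2·t² + 8·t + 81 = 0  ⇒  m = (-4)² − 2·81 = -146
m = -146 < 0,  v_rel·d = -4 < 0  ⇒  outside

inside=no margin=-146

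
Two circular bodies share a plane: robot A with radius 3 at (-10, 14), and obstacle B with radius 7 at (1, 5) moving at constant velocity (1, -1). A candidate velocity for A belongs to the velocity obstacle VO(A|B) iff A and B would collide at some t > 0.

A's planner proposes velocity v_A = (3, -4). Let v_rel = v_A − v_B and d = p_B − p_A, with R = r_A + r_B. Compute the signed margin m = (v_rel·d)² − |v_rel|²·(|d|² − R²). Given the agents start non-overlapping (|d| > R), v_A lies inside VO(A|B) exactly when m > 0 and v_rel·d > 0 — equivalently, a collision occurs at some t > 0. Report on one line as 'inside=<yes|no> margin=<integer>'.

d = (11, -9),  |d|² = 202;  R = 3+7 = 10,  c = 202−10² = 102
v_rel = (2, -3),  |v_rel|² = 13;  v_rel·d = (2)·(11) + (-3)·(-9) = 49
13·t² − 98·t + 102 = 0  ⇒  m = 49² − 13·102 = 1075
m = 1075 > 0,  v_rel·d = 49 > 0  ⇒  inside

inside=yes margin=1075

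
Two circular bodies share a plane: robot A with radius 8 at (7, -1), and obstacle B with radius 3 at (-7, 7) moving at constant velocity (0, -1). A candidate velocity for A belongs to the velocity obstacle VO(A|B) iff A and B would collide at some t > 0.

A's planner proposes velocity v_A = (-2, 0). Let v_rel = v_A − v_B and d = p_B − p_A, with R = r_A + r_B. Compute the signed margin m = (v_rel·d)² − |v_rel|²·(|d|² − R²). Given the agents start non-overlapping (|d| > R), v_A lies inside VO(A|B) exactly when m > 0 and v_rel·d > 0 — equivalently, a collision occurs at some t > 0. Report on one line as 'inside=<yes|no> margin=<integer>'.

d = (-14, 8),  |d|² = 260;  R = 8+3 = 11,  c = 260−11² = 139
v_rel = (-2, 1),  |v_rel|² = 5;  v_rel·d = (-2)·(-14) + (1)·(8) = 36
5·t² − 72·t + 139 = 0  ⇒  m = 36² − 5·139 = 601
m = 601 > 0,  v_rel·d = 36 > 0  ⇒  inside

inside=yes margin=601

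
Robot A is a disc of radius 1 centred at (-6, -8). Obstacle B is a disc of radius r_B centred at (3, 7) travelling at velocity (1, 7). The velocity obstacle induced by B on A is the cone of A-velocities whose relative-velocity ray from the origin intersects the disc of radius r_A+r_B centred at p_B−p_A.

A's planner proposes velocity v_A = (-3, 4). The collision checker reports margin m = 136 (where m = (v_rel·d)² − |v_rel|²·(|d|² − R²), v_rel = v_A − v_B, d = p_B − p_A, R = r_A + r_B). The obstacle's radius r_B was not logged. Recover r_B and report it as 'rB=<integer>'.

m = 136
d = (9, 15);  v_rel = (-4, -3),  |v_rel|² = 25
v_rel×d = (-4)·(15) − (-3)·(9) = -33
since m = R²·25 − (-33)²:  R² = (1089 + 136) / 25 = 49
R = √49 = 7  ⇒  r_B = 7 − 1 = 6

rB=6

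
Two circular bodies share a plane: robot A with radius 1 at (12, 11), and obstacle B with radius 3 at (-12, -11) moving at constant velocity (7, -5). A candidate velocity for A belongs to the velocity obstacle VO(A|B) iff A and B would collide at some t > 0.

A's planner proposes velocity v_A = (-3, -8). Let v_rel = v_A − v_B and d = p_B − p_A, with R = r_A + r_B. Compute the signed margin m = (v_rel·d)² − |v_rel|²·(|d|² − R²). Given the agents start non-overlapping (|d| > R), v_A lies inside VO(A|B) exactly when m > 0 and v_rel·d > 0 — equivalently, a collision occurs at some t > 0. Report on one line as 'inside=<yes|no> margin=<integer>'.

d = (-24, -22),  |d|² = 1060;  R = 1+3 = 4,  c = 1060−4² = 1044
v_rel = (-10, -3),  |v_rel|² = 109;  v_rel·d = (-10)·(-24) + (-3)·(-22) = 306
109·t² − 612·t + 1044 = 0  ⇒  m = 306² − 109·1044 = -20160
m = -20160 < 0,  v_rel·d = 306 > 0  ⇒  outside

inside=no margin=-20160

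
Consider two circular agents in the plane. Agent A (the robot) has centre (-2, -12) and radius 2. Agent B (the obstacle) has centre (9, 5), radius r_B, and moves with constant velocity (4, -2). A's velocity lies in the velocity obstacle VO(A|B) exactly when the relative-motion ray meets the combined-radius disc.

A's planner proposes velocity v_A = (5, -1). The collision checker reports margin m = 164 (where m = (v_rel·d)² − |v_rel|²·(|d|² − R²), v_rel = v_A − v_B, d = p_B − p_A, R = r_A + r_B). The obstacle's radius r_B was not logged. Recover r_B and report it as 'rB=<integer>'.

m = 164
d = (11, 17);  v_rel = (1, 1),  |v_rel|² = 2
v_rel×d = (1)·(17) − (1)·(11) = 6
since m = R²·2 − 6²:  R² = (36 + 164) / 2 = 100
R = √100 = 10  ⇒  r_B = 10 − 2 = 8

rB=8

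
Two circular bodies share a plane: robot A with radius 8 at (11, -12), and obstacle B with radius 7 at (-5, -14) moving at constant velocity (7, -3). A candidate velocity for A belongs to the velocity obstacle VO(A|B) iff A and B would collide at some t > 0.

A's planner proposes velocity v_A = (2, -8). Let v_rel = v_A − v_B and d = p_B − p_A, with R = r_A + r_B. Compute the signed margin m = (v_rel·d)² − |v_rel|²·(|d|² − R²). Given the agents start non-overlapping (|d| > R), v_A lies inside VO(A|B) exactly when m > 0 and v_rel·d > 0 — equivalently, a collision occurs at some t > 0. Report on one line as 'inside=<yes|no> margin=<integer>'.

d = (-16, -2),  |d|² = 260;  R = 8+7 = 15,  c = 260−15² = 35
v_rel = (-5, -5),  |v_rel|² = 50;  v_rel·d = (-5)·(-16) + (-5)·(-2) = 90
50·t² − 180·t + 35 = 0  ⇒  m = 90² − 50·35 = 6350
m = 6350 > 0,  v_rel·d = 90 > 0  ⇒  inside

inside=yes margin=6350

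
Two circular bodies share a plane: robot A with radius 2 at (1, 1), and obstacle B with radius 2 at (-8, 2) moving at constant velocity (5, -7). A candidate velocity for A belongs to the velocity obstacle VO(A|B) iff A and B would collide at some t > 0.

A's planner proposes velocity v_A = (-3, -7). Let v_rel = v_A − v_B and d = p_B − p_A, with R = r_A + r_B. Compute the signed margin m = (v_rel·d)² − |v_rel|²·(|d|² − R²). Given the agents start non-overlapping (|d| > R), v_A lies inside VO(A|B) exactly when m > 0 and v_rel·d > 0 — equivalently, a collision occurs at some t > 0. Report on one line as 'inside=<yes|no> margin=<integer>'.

d = (-9, 1),  |d|² = 82;  R = 2+2 = 4,  c = 82−4² = 66
v_rel = (-8, 0),  |v_rel|² = 64;  v_rel·d = (-8)·(-9) + (0)·(1) = 72
64·t² − 144·t + 66 = 0  ⇒  m = 72² − 64·66 = 960
m = 960 > 0,  v_rel·d = 72 > 0  ⇒  inside

inside=yes margin=960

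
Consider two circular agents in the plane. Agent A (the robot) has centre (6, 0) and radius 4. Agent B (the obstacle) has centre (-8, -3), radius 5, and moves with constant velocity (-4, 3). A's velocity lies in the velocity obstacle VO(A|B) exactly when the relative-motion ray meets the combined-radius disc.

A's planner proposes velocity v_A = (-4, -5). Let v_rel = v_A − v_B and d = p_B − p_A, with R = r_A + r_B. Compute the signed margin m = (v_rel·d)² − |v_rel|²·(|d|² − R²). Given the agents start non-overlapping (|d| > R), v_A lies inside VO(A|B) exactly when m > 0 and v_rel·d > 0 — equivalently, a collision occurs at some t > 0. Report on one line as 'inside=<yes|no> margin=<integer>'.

d = (-14, -3),  |d|² = 205;  R = 4+5 = 9,  c = 205−9² = 124
v_rel = (0, -8),  |v_rel|² = 64;  v_rel·d = (0)·(-14) + (-8)·(-3) = 24
64·t² − 48·t + 124 = 0  ⇒  m = 24² − 64·124 = -7360
m = -7360 < 0,  v_rel·d = 24 > 0  ⇒  outside

inside=no margin=-7360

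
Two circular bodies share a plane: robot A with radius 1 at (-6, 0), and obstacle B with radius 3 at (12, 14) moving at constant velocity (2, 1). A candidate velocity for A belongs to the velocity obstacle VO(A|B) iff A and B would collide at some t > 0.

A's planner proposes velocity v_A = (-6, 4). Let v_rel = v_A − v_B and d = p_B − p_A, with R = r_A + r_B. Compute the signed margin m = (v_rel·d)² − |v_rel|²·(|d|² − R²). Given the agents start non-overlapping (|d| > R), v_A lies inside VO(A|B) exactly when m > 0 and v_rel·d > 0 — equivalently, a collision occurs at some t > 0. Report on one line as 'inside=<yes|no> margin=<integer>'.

d = (18, 14),  |d|² = 520;  R = 1+3 = 4,  c = 520−4² = 504
v_rel = (-8, 3),  |v_rel|² = 73;  v_rel·d = (-8)·(18) + (3)·(14) = -102
73·t² + 204·t + 504 = 0  ⇒  m = (-102)² − 73·504 = -26388
m = -26388 < 0,  v_rel·d = -102 < 0  ⇒  outside

inside=no margin=-26388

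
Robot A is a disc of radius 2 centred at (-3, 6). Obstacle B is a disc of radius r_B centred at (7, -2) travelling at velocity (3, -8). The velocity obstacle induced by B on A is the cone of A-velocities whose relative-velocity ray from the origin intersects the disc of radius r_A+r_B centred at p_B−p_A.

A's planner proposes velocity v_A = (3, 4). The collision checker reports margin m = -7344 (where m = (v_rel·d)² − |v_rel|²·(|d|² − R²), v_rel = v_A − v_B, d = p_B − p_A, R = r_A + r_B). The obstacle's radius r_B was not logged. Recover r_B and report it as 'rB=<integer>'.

m = -7344
d = (10, -8);  v_rel = (0, 12),  |v_rel|² = 144
v_rel×d = (0)·(-8) − (12)·(10) = -120
since m = R²·144 − (-120)²:  R² = (14400 + -7344) / 144 = 49
R = √49 = 7  ⇒  r_B = 7 − 2 = 5

rB=5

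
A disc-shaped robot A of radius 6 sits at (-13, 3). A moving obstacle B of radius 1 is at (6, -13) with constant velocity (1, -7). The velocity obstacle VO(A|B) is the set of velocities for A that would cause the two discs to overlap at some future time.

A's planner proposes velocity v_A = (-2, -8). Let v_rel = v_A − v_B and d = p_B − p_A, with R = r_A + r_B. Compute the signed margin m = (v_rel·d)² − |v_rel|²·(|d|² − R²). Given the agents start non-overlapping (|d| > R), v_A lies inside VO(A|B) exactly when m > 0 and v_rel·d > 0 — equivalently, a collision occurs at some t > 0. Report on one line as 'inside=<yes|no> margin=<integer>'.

d = (19, -16),  |d|² = 617;  R = 6+1 = 7,  c = 617−7² = 568
v_rel = (-3, -1),  |v_rel|² = 10;  v_rel·d = (-3)·(19) + (-1)·(-16) = -41
10·t² + 82·t + 568 = 0  ⇒  m = (-41)² − 10·568 = -3999
m = -3999 < 0,  v_rel·d = -41 < 0  ⇒  outside

inside=no margin=-3999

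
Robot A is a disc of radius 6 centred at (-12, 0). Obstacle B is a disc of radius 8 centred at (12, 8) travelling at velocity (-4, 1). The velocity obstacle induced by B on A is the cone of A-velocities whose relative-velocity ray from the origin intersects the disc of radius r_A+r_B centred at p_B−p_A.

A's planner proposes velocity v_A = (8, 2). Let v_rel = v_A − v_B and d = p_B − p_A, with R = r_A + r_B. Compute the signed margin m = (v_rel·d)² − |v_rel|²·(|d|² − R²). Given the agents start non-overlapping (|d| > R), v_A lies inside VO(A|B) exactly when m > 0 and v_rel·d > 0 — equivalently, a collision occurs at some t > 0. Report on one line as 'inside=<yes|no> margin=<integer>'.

d = (24, 8),  |d|² = 640;  R = 6+8 = 14,  c = 640−14² = 444
v_rel = (12, 1),  |v_rel|² = 145;  v_rel·d = (12)·(24) + (1)·(8) = 296
145·t² − 592·t + 444 = 0  ⇒  m = 296² − 145·444 = 23236
m = 23236 > 0,  v_rel·d = 296 > 0  ⇒  inside

inside=yes margin=23236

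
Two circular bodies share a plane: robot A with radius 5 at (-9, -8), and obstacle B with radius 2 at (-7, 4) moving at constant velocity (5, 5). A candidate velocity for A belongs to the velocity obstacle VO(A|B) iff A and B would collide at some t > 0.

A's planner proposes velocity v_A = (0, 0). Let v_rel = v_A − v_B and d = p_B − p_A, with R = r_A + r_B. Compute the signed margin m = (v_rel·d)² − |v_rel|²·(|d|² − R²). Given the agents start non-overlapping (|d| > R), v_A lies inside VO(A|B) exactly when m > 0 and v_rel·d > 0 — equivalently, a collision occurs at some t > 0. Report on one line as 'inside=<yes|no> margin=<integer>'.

d = (2, 12),  |d|² = 148;  R = 5+2 = 7,  c = 148−7² = 99
v_rel = (-5, -5),  |v_rel|² = 50;  v_rel·d = (-5)·(2) + (-5)·(12) = -70
50·t² + 140·t + 99 = 0  ⇒  m = (-70)² − 50·99 = -50
m = -50 < 0,  v_rel·d = -70 < 0  ⇒  outside

inside=no margin=-50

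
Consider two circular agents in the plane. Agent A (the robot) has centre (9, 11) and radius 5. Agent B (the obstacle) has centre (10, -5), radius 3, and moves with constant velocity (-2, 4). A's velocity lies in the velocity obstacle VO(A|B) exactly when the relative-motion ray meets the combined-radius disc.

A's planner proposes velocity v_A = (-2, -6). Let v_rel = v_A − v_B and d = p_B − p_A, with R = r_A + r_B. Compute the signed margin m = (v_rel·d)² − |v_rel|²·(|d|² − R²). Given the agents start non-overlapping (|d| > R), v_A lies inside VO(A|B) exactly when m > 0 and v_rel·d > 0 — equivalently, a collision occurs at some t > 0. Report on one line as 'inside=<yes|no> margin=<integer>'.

d = (1, -16),  |d|² = 257;  R = 5+3 = 8,  c = 257−8² = 193
v_rel = (0, -10),  |v_rel|² = 100;  v_rel·d = (0)·(1) + (-10)·(-16) = 160
100·t² − 320·t + 193 = 0  ⇒  m = 160² − 100·193 = 6300
m = 6300 > 0,  v_rel·d = 160 > 0  ⇒  inside

inside=yes margin=6300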